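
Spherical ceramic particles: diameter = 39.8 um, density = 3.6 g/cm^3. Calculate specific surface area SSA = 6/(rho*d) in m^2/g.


SSA = 6 / (3.6 * 39.8) = 0.042 m^2/g

0.042


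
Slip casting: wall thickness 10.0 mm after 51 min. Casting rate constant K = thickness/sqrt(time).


K = 10.0 / sqrt(51) = 10.0 / 7.1414 = 1.4 mm/min^0.5

1.4


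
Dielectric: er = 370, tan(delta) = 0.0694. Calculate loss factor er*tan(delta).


Loss = 370 * 0.0694 = 25.678

25.678


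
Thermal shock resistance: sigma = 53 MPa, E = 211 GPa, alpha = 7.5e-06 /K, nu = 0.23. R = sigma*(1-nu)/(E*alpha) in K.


R = 53*(1-0.23)/(211*1000*7.5e-06) = 26 K

26


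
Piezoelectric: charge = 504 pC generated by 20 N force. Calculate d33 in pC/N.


d33 = 504 / 20 = 25.2 pC/N

25.2


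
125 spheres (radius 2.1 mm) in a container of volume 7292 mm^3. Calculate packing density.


V_sphere = 4/3*pi*2.1^3 = 38.7924 mm^3
Total V = 125*38.7924 = 4849.05 mm^3
PD = 4849.05 / 7292 = 0.665

0.665


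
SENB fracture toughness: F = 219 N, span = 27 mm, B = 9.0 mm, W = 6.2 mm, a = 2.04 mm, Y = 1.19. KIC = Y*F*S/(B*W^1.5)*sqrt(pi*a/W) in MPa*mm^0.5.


KIC = 1.19*219*27/(9.0*6.2^1.5)*sqrt(pi*2.04/6.2) = 51.49

51.49


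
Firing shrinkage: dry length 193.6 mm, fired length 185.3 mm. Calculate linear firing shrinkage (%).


FS = (193.6 - 185.3) / 193.6 * 100 = 4.29%

4.29


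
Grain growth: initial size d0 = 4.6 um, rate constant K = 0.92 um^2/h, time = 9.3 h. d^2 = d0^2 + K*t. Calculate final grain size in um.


d^2 = 4.6^2 + 0.92*9.3 = 29.716
d = sqrt(29.716) = 5.45 um

5.45


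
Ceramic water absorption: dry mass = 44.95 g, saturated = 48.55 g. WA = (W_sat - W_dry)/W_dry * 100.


WA = (48.55 - 44.95) / 44.95 * 100 = 8.01%

8.01


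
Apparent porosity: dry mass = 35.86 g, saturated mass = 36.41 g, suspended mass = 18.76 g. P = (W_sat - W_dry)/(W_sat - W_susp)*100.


P = (36.41 - 35.86) / (36.41 - 18.76) * 100 = 0.55 / 17.65 * 100 = 3.1%

3.1


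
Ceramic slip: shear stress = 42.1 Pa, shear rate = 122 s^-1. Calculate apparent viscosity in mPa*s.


eta = tau/gamma * 1000 = 42.1/122 * 1000 = 345.1 mPa*s

345.1


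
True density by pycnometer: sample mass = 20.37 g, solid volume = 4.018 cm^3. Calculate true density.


TD = 20.37 / 4.018 = 5.07 g/cm^3

5.07


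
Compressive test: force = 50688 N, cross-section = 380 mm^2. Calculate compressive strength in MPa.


CS = 50688 / 380 = 133.4 MPa

133.4


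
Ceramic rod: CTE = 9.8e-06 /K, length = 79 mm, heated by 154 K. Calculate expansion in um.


dL = 9.8e-06 * 79 * 154 * 1000 = 119.227 um

119.227


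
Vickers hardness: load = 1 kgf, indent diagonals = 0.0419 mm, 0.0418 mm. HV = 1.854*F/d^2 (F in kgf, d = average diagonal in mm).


d_avg = (0.0419+0.0418)/2 = 0.04185 mm
HV = 1.854*1/0.04185^2 = 1059

1059


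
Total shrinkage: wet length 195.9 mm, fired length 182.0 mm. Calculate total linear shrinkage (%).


TS = (195.9 - 182.0) / 195.9 * 100 = 7.1%

7.1


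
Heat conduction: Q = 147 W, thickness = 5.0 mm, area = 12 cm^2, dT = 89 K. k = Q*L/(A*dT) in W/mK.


k = 147*5.0/1000/(12/10000*89) = 6.88 W/mK

6.88


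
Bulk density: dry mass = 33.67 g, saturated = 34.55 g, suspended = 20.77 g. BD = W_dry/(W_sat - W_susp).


BD = 33.67 / (34.55 - 20.77) = 33.67 / 13.78 = 2.443 g/cm^3

2.443


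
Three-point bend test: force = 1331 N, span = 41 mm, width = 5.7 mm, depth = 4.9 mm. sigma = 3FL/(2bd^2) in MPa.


sigma = 3*1331*41/(2*5.7*4.9^2) = 598.1 MPa

598.1


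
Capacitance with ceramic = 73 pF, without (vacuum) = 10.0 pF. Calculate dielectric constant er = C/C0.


er = 73 / 10.0 = 7.3

7.3


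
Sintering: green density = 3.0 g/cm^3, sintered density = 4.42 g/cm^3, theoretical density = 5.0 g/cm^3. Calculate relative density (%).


Relative = 4.42 / 5.0 * 100 = 88.4%

88.4


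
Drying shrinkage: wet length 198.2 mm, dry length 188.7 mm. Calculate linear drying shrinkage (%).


DS = (198.2 - 188.7) / 198.2 * 100 = 4.79%

4.79


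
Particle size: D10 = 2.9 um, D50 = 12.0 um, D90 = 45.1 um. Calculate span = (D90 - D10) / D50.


Span = (45.1 - 2.9) / 12.0 = 42.2 / 12.0 = 3.517

3.517


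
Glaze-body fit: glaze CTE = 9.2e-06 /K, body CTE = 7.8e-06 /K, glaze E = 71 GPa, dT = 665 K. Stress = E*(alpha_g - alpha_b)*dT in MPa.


Stress = 71*1000*(9.2e-06 - 7.8e-06)*665 = 66.1 MPa

66.1


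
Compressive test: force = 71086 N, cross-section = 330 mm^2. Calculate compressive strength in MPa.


CS = 71086 / 330 = 215.4 MPa

215.4


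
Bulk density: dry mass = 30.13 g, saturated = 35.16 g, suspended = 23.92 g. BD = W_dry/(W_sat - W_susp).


BD = 30.13 / (35.16 - 23.92) = 30.13 / 11.24 = 2.681 g/cm^3

2.681


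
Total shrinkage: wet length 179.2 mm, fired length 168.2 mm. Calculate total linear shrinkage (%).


TS = (179.2 - 168.2) / 179.2 * 100 = 6.14%

6.14


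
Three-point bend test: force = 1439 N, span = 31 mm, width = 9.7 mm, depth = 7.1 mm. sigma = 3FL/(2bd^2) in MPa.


sigma = 3*1439*31/(2*9.7*7.1^2) = 136.8 MPa

136.8


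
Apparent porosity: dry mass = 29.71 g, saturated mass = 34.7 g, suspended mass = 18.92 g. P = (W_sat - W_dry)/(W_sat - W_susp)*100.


P = (34.7 - 29.71) / (34.7 - 18.92) * 100 = 4.99 / 15.78 * 100 = 31.6%

31.6


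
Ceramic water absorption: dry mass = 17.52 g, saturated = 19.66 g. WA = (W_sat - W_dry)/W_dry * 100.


WA = (19.66 - 17.52) / 17.52 * 100 = 12.21%

12.21


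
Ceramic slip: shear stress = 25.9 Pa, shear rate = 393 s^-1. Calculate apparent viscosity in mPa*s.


eta = tau/gamma * 1000 = 25.9/393 * 1000 = 65.9 mPa*s

65.9


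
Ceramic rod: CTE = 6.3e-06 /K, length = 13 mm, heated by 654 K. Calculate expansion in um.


dL = 6.3e-06 * 13 * 654 * 1000 = 53.563 um

53.563


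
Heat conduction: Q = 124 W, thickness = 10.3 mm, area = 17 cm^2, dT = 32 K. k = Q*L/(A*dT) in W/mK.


k = 124*10.3/1000/(17/10000*32) = 23.48 W/mK

23.48


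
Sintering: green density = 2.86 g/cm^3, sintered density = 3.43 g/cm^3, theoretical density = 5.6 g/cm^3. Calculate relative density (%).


Relative = 3.43 / 5.6 * 100 = 61.3%

61.3


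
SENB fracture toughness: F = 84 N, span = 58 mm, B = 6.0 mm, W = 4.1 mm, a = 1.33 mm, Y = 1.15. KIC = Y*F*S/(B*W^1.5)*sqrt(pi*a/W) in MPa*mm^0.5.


KIC = 1.15*84*58/(6.0*4.1^1.5)*sqrt(pi*1.33/4.1) = 113.55

113.55


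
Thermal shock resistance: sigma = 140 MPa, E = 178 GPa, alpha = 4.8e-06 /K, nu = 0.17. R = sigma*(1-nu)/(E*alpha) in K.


R = 140*(1-0.17)/(178*1000*4.8e-06) = 136 K

136


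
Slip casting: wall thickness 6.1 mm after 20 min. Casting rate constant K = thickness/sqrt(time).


K = 6.1 / sqrt(20) = 6.1 / 4.4721 = 1.364 mm/min^0.5

1.364


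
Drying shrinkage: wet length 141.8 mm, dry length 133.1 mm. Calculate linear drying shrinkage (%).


DS = (141.8 - 133.1) / 141.8 * 100 = 6.14%

6.14


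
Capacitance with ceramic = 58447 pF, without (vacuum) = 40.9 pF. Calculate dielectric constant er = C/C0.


er = 58447 / 40.9 = 1429.02

1429.02


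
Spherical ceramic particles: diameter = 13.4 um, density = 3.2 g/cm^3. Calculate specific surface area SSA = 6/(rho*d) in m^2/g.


SSA = 6 / (3.2 * 13.4) = 0.14 m^2/g

0.14


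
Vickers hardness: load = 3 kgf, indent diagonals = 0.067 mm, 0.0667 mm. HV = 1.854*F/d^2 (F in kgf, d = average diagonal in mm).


d_avg = (0.067+0.0667)/2 = 0.06685 mm
HV = 1.854*3/0.06685^2 = 1245

1245


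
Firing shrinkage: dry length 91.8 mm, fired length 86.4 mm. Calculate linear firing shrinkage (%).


FS = (91.8 - 86.4) / 91.8 * 100 = 5.88%

5.88


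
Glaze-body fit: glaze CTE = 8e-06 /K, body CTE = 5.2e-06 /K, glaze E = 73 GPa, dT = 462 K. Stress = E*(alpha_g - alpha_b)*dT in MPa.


Stress = 73*1000*(8e-06 - 5.2e-06)*462 = 94.4 MPa

94.4


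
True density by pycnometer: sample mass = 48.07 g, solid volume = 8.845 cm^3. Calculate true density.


TD = 48.07 / 8.845 = 5.435 g/cm^3

5.435


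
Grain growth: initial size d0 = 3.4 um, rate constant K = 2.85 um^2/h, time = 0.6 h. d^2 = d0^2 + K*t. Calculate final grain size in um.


d^2 = 3.4^2 + 2.85*0.6 = 13.27
d = sqrt(13.27) = 3.64 um

3.64


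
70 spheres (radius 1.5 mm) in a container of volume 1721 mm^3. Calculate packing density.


V_sphere = 4/3*pi*1.5^3 = 14.1372 mm^3
Total V = 70*14.1372 = 989.604 mm^3
PD = 989.604 / 1721 = 0.575

0.575


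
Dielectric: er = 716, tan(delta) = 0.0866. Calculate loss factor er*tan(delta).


Loss = 716 * 0.0866 = 62.006

62.006


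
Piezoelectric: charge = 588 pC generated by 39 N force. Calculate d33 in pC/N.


d33 = 588 / 39 = 15.1 pC/N

15.1


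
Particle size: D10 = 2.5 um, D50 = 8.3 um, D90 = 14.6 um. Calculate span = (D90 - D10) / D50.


Span = (14.6 - 2.5) / 8.3 = 12.1 / 8.3 = 1.458

1.458


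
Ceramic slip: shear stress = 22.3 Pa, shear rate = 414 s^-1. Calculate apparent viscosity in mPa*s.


eta = tau/gamma * 1000 = 22.3/414 * 1000 = 53.9 mPa*s

53.9


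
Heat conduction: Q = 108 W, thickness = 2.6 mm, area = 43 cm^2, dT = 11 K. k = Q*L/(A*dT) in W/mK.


k = 108*2.6/1000/(43/10000*11) = 5.94 W/mK

5.94


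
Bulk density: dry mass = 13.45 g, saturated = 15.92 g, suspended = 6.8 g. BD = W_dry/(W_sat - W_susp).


BD = 13.45 / (15.92 - 6.8) = 13.45 / 9.12 = 1.475 g/cm^3

1.475


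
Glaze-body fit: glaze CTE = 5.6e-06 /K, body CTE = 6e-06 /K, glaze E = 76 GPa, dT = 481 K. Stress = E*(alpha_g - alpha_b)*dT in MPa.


Stress = 76*1000*(5.6e-06 - 6e-06)*481 = -14.6 MPa

-14.6


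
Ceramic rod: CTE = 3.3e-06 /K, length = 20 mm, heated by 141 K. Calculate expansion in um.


dL = 3.3e-06 * 20 * 141 * 1000 = 9.306 um

9.306


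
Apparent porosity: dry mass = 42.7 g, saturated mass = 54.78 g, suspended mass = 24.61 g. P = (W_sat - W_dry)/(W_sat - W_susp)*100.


P = (54.78 - 42.7) / (54.78 - 24.61) * 100 = 12.08 / 30.17 * 100 = 40.0%

40.0


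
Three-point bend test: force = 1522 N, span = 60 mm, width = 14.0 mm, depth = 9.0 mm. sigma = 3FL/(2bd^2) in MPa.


sigma = 3*1522*60/(2*14.0*9.0^2) = 120.8 MPa

120.8


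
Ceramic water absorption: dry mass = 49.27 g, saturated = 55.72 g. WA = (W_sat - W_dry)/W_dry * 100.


WA = (55.72 - 49.27) / 49.27 * 100 = 13.09%

13.09


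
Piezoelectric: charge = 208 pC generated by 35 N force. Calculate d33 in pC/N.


d33 = 208 / 35 = 5.9 pC/N

5.9


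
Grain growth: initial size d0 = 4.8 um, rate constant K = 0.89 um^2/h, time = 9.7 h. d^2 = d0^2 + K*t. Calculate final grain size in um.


d^2 = 4.8^2 + 0.89*9.7 = 31.673
d = sqrt(31.673) = 5.63 um

5.63


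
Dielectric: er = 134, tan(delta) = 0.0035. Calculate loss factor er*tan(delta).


Loss = 134 * 0.0035 = 0.469

0.469


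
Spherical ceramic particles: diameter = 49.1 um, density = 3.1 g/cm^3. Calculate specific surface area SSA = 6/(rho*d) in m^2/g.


SSA = 6 / (3.1 * 49.1) = 0.039 m^2/g

0.039


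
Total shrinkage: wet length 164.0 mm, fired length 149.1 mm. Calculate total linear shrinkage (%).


TS = (164.0 - 149.1) / 164.0 * 100 = 9.09%

9.09


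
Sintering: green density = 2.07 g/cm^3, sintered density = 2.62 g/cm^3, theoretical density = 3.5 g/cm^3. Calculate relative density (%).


Relative = 2.62 / 3.5 * 100 = 74.9%

74.9


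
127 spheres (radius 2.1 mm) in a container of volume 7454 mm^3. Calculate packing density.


V_sphere = 4/3*pi*2.1^3 = 38.7924 mm^3
Total V = 127*38.7924 = 4926.6348 mm^3
PD = 4926.6348 / 7454 = 0.661

0.661


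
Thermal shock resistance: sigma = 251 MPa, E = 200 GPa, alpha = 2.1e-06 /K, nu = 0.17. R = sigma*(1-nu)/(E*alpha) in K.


R = 251*(1-0.17)/(200*1000*2.1e-06) = 496 K

496


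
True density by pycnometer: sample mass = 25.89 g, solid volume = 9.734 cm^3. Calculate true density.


TD = 25.89 / 9.734 = 2.66 g/cm^3

2.66


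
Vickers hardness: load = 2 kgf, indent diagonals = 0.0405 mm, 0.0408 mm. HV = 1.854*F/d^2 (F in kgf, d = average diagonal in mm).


d_avg = (0.0405+0.0408)/2 = 0.04065 mm
HV = 1.854*2/0.04065^2 = 2244

2244


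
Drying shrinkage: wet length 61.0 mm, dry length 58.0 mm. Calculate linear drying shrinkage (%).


DS = (61.0 - 58.0) / 61.0 * 100 = 4.92%

4.92


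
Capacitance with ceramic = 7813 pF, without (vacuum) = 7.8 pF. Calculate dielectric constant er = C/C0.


er = 7813 / 7.8 = 1001.67

1001.67


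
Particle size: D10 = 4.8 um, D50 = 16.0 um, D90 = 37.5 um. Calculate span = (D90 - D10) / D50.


Span = (37.5 - 4.8) / 16.0 = 32.7 / 16.0 = 2.044

2.044


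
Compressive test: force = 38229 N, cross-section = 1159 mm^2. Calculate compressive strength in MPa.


CS = 38229 / 1159 = 33.0 MPa

33.0


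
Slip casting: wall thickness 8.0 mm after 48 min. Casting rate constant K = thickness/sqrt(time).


K = 8.0 / sqrt(48) = 8.0 / 6.9282 = 1.155 mm/min^0.5

1.155


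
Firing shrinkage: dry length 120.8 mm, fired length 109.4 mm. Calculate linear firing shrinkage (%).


FS = (120.8 - 109.4) / 120.8 * 100 = 9.44%

9.44


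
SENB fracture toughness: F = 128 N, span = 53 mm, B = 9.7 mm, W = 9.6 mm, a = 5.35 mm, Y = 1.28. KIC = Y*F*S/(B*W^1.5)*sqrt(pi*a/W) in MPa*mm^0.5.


KIC = 1.28*128*53/(9.7*9.6^1.5)*sqrt(pi*5.35/9.6) = 39.82

39.82


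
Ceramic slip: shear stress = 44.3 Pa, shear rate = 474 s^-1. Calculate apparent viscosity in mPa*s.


eta = tau/gamma * 1000 = 44.3/474 * 1000 = 93.5 mPa*s

93.5


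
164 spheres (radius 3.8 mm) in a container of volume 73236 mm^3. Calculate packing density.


V_sphere = 4/3*pi*3.8^3 = 229.8473 mm^3
Total V = 164*229.8473 = 37694.9572 mm^3
PD = 37694.9572 / 73236 = 0.515

0.515


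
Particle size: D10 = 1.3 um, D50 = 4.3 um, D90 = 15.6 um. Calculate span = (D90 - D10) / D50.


Span = (15.6 - 1.3) / 4.3 = 14.3 / 4.3 = 3.326

3.326


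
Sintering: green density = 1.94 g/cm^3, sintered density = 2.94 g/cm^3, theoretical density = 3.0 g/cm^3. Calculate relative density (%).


Relative = 2.94 / 3.0 * 100 = 98.0%

98.0


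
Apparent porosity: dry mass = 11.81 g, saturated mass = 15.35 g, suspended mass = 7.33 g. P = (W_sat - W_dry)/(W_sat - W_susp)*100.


P = (15.35 - 11.81) / (15.35 - 7.33) * 100 = 3.54 / 8.02 * 100 = 44.1%

44.1


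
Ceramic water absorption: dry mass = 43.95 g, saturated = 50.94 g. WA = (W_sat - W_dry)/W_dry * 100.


WA = (50.94 - 43.95) / 43.95 * 100 = 15.9%

15.9


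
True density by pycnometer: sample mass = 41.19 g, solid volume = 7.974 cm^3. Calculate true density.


TD = 41.19 / 7.974 = 5.166 g/cm^3

5.166


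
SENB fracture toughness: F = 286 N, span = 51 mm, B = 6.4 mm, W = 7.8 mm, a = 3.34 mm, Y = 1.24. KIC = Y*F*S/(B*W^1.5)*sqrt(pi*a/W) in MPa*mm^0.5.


KIC = 1.24*286*51/(6.4*7.8^1.5)*sqrt(pi*3.34/7.8) = 150.47

150.47


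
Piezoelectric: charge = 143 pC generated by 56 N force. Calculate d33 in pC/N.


d33 = 143 / 56 = 2.6 pC/N

2.6


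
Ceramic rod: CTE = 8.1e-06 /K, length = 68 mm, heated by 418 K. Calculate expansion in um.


dL = 8.1e-06 * 68 * 418 * 1000 = 230.234 um

230.234


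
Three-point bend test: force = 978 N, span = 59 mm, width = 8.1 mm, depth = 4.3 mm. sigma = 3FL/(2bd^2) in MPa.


sigma = 3*978*59/(2*8.1*4.3^2) = 577.9 MPa

577.9


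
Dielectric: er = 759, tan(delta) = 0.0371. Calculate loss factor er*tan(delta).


Loss = 759 * 0.0371 = 28.159

28.159


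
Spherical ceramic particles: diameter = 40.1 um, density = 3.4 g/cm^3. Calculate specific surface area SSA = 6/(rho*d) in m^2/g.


SSA = 6 / (3.4 * 40.1) = 0.044 m^2/g

0.044


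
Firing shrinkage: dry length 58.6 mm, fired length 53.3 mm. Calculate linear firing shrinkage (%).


FS = (58.6 - 53.3) / 58.6 * 100 = 9.04%

9.04


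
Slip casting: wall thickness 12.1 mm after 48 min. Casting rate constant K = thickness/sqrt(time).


K = 12.1 / sqrt(48) = 12.1 / 6.9282 = 1.746 mm/min^0.5

1.746


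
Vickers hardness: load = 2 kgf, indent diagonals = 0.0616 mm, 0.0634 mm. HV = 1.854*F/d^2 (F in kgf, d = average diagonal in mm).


d_avg = (0.0616+0.0634)/2 = 0.0625 mm
HV = 1.854*2/0.0625^2 = 949

949


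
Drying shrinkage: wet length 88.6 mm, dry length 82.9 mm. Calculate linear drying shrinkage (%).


DS = (88.6 - 82.9) / 88.6 * 100 = 6.43%

6.43


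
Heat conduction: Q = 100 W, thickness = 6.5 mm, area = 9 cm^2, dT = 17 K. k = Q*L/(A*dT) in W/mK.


k = 100*6.5/1000/(9/10000*17) = 42.48 W/mK

42.48


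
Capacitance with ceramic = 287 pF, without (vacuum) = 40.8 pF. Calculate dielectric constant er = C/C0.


er = 287 / 40.8 = 7.03

7.03


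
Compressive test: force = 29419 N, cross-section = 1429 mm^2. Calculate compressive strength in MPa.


CS = 29419 / 1429 = 20.6 MPa

20.6


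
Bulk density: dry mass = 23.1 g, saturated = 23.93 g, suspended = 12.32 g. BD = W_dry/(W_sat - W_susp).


BD = 23.1 / (23.93 - 12.32) = 23.1 / 11.61 = 1.99 g/cm^3

1.99


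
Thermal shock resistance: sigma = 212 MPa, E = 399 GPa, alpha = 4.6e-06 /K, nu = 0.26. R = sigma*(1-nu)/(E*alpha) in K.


R = 212*(1-0.26)/(399*1000*4.6e-06) = 85 K

85


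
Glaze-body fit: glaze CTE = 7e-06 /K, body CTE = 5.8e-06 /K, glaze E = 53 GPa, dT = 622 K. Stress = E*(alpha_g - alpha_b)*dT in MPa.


Stress = 53*1000*(7e-06 - 5.8e-06)*622 = 39.6 MPa

39.6


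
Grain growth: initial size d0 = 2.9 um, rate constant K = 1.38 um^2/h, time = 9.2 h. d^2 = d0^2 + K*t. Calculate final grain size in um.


d^2 = 2.9^2 + 1.38*9.2 = 21.106
d = sqrt(21.106) = 4.59 um

4.59


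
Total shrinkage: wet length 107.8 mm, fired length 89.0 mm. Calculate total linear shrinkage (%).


TS = (107.8 - 89.0) / 107.8 * 100 = 17.44%

17.44


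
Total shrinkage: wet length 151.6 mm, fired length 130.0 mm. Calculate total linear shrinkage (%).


TS = (151.6 - 130.0) / 151.6 * 100 = 14.25%

14.25


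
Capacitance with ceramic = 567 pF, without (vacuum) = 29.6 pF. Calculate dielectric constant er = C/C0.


er = 567 / 29.6 = 19.16

19.16


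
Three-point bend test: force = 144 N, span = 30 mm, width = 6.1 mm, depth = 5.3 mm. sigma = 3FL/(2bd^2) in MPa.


sigma = 3*144*30/(2*6.1*5.3^2) = 37.8 MPa

37.8


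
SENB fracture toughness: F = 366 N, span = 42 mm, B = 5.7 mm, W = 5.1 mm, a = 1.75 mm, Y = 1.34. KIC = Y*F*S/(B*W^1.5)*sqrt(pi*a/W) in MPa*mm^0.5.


KIC = 1.34*366*42/(5.7*5.1^1.5)*sqrt(pi*1.75/5.1) = 325.77

325.77


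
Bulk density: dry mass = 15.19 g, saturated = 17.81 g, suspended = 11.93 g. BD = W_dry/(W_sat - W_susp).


BD = 15.19 / (17.81 - 11.93) = 15.19 / 5.88 = 2.583 g/cm^3

2.583


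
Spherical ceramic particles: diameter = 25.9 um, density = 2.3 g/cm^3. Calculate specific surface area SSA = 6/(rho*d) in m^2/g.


SSA = 6 / (2.3 * 25.9) = 0.101 m^2/g

0.101


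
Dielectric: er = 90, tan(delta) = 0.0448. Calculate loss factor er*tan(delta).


Loss = 90 * 0.0448 = 4.032

4.032


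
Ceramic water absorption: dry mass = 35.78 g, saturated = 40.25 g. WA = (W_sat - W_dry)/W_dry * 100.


WA = (40.25 - 35.78) / 35.78 * 100 = 12.49%

12.49


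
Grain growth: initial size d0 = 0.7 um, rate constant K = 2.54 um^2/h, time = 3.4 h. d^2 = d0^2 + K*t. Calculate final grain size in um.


d^2 = 0.7^2 + 2.54*3.4 = 9.126
d = sqrt(9.126) = 3.02 um

3.02


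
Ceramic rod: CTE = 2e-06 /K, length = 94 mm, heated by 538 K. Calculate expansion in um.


dL = 2e-06 * 94 * 538 * 1000 = 101.144 um

101.144


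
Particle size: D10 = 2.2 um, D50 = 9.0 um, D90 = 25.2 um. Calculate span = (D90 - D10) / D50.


Span = (25.2 - 2.2) / 9.0 = 23.0 / 9.0 = 2.556

2.556


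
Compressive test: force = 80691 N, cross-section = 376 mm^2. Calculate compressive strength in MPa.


CS = 80691 / 376 = 214.6 MPa

214.6


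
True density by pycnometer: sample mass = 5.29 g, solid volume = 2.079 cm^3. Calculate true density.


TD = 5.29 / 2.079 = 2.544 g/cm^3

2.544


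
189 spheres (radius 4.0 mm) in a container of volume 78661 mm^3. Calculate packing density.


V_sphere = 4/3*pi*4.0^3 = 268.0826 mm^3
Total V = 189*268.0826 = 50667.6114 mm^3
PD = 50667.6114 / 78661 = 0.644

0.644


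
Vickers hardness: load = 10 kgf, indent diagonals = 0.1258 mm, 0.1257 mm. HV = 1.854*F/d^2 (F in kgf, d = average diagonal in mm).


d_avg = (0.1258+0.1257)/2 = 0.12575 mm
HV = 1.854*10/0.12575^2 = 1172

1172


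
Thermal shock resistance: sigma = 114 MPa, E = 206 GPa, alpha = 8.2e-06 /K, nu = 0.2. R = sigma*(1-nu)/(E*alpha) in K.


R = 114*(1-0.2)/(206*1000*8.2e-06) = 54 K

54


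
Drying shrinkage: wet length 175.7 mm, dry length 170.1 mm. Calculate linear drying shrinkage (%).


DS = (175.7 - 170.1) / 175.7 * 100 = 3.19%

3.19


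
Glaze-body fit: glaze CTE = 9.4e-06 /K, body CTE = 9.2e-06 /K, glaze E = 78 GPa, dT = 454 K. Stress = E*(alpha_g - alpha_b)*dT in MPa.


Stress = 78*1000*(9.4e-06 - 9.2e-06)*454 = 7.1 MPa

7.1


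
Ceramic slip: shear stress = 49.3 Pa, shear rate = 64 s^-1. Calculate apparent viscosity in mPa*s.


eta = tau/gamma * 1000 = 49.3/64 * 1000 = 770.3 mPa*s

770.3


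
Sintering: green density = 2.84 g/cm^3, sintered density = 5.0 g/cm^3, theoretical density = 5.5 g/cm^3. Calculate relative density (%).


Relative = 5.0 / 5.5 * 100 = 90.9%

90.9


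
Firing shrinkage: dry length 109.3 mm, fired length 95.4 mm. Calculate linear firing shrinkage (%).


FS = (109.3 - 95.4) / 109.3 * 100 = 12.72%

12.72


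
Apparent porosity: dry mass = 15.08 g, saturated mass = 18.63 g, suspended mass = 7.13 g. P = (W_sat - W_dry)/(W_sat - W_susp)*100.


P = (18.63 - 15.08) / (18.63 - 7.13) * 100 = 3.55 / 11.5 * 100 = 30.9%

30.9


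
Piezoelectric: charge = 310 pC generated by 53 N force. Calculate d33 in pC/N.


d33 = 310 / 53 = 5.8 pC/N

5.8


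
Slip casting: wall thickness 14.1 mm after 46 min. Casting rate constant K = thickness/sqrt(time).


K = 14.1 / sqrt(46) = 14.1 / 6.7823 = 2.079 mm/min^0.5

2.079


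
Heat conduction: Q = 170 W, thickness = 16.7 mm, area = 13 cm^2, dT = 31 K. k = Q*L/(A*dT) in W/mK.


k = 170*16.7/1000/(13/10000*31) = 70.45 W/mK

70.45


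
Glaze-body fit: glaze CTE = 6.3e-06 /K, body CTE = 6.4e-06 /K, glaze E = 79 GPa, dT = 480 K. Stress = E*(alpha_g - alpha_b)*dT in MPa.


Stress = 79*1000*(6.3e-06 - 6.4e-06)*480 = -3.8 MPa

-3.8


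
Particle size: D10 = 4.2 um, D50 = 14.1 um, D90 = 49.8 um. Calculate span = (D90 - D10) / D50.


Span = (49.8 - 4.2) / 14.1 = 45.6 / 14.1 = 3.234

3.234


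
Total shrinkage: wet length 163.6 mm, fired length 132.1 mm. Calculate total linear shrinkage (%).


TS = (163.6 - 132.1) / 163.6 * 100 = 19.25%

19.25


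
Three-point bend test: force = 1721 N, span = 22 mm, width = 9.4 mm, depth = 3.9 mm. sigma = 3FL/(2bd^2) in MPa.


sigma = 3*1721*22/(2*9.4*3.9^2) = 397.2 MPa

397.2


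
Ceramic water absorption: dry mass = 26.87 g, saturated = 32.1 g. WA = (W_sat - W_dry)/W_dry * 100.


WA = (32.1 - 26.87) / 26.87 * 100 = 19.46%

19.46


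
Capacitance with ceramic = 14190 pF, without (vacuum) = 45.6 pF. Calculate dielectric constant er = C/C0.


er = 14190 / 45.6 = 311.18

311.18


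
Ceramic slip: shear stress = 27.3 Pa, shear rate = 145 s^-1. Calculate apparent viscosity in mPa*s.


eta = tau/gamma * 1000 = 27.3/145 * 1000 = 188.3 mPa*s

188.3


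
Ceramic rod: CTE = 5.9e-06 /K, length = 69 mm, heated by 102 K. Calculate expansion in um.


dL = 5.9e-06 * 69 * 102 * 1000 = 41.524 um

41.524


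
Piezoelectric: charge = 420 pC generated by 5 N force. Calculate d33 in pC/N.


d33 = 420 / 5 = 84.0 pC/N

84.0


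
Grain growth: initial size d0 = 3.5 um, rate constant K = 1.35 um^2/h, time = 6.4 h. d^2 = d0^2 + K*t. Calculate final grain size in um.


d^2 = 3.5^2 + 1.35*6.4 = 20.89
d = sqrt(20.89) = 4.57 um

4.57


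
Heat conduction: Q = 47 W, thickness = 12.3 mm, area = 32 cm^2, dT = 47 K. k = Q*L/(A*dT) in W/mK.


k = 47*12.3/1000/(32/10000*47) = 3.84 W/mK

3.84


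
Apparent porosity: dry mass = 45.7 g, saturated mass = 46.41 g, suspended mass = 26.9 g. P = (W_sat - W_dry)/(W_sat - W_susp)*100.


P = (46.41 - 45.7) / (46.41 - 26.9) * 100 = 0.71 / 19.51 * 100 = 3.6%

3.6


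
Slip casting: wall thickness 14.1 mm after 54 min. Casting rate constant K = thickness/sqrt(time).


K = 14.1 / sqrt(54) = 14.1 / 7.3485 = 1.919 mm/min^0.5

1.919


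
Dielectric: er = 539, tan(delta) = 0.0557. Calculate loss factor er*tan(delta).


Loss = 539 * 0.0557 = 30.022

30.022


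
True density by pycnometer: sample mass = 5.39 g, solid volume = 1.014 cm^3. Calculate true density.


TD = 5.39 / 1.014 = 5.316 g/cm^3

5.316


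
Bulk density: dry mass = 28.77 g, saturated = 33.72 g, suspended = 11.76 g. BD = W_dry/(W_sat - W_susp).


BD = 28.77 / (33.72 - 11.76) = 28.77 / 21.96 = 1.31 g/cm^3

1.31


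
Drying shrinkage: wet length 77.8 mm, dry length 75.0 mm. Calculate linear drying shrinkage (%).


DS = (77.8 - 75.0) / 77.8 * 100 = 3.6%

3.6


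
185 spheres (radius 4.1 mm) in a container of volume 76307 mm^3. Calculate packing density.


V_sphere = 4/3*pi*4.1^3 = 288.6956 mm^3
Total V = 185*288.6956 = 53408.686 mm^3
PD = 53408.686 / 76307 = 0.7

0.7


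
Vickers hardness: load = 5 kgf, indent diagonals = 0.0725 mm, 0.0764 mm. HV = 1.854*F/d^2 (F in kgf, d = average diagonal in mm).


d_avg = (0.0725+0.0764)/2 = 0.07445 mm
HV = 1.854*5/0.07445^2 = 1672

1672


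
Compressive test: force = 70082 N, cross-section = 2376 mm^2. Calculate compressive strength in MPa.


CS = 70082 / 2376 = 29.5 MPa

29.5


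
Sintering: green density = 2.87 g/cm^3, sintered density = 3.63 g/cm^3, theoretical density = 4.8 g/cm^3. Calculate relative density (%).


Relative = 3.63 / 4.8 * 100 = 75.6%

75.6


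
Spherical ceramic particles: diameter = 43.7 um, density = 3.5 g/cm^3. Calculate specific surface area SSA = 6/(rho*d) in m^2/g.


SSA = 6 / (3.5 * 43.7) = 0.039 m^2/g

0.039


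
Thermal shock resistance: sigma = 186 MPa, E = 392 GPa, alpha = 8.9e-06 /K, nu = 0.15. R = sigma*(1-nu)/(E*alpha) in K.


R = 186*(1-0.15)/(392*1000*8.9e-06) = 45 K

45


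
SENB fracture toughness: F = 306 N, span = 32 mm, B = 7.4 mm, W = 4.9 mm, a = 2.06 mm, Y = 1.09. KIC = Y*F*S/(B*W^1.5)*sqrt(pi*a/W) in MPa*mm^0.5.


KIC = 1.09*306*32/(7.4*4.9^1.5)*sqrt(pi*2.06/4.9) = 152.82

152.82


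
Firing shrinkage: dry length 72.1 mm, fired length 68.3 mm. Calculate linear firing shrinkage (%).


FS = (72.1 - 68.3) / 72.1 * 100 = 5.27%

5.27


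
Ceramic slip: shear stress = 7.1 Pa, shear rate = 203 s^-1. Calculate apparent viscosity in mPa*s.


eta = tau/gamma * 1000 = 7.1/203 * 1000 = 35.0 mPa*s

35.0


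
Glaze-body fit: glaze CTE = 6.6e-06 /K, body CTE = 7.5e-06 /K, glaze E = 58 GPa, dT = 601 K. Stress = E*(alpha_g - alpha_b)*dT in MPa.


Stress = 58*1000*(6.6e-06 - 7.5e-06)*601 = -31.4 MPa

-31.4


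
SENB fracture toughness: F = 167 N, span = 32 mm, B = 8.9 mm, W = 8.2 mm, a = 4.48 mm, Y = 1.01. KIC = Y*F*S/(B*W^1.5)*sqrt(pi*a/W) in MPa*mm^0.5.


KIC = 1.01*167*32/(8.9*8.2^1.5)*sqrt(pi*4.48/8.2) = 33.84

33.84


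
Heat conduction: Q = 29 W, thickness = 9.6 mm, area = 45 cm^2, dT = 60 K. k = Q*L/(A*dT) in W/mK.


k = 29*9.6/1000/(45/10000*60) = 1.03 W/mK

1.03


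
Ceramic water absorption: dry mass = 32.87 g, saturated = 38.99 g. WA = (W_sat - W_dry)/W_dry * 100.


WA = (38.99 - 32.87) / 32.87 * 100 = 18.62%

18.62


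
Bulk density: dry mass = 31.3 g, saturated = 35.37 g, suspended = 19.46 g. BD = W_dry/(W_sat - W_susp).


BD = 31.3 / (35.37 - 19.46) = 31.3 / 15.91 = 1.967 g/cm^3

1.967


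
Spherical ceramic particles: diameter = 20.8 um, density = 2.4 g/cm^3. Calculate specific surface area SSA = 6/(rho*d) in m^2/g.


SSA = 6 / (2.4 * 20.8) = 0.12 m^2/g

0.12


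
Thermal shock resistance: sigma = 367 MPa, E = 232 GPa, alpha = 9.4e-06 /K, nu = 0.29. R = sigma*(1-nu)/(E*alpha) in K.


R = 367*(1-0.29)/(232*1000*9.4e-06) = 119 K

119


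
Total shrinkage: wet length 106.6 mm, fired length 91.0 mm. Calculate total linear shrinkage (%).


TS = (106.6 - 91.0) / 106.6 * 100 = 14.63%

14.63


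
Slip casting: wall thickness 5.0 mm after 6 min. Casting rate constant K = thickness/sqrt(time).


K = 5.0 / sqrt(6) = 5.0 / 2.4495 = 2.041 mm/min^0.5

2.041


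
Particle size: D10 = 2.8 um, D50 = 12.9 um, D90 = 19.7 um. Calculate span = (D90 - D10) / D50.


Span = (19.7 - 2.8) / 12.9 = 16.9 / 12.9 = 1.31

1.31


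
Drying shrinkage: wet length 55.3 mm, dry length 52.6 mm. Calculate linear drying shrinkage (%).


DS = (55.3 - 52.6) / 55.3 * 100 = 4.88%

4.88


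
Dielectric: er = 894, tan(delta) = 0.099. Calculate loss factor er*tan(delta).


Loss = 894 * 0.099 = 88.506

88.506


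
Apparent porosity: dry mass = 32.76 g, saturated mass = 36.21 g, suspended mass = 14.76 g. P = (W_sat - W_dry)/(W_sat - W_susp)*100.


P = (36.21 - 32.76) / (36.21 - 14.76) * 100 = 3.45 / 21.45 * 100 = 16.1%

16.1


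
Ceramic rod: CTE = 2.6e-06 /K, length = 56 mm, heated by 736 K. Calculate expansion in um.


dL = 2.6e-06 * 56 * 736 * 1000 = 107.162 um

107.162


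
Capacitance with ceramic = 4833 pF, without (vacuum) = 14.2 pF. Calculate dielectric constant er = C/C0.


er = 4833 / 14.2 = 340.35

340.35


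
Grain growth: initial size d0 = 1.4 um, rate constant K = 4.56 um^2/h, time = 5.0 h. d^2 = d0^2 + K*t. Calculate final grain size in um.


d^2 = 1.4^2 + 4.56*5.0 = 24.76
d = sqrt(24.76) = 4.98 um

4.98


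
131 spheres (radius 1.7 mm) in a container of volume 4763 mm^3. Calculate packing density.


V_sphere = 4/3*pi*1.7^3 = 20.5795 mm^3
Total V = 131*20.5795 = 2695.9145 mm^3
PD = 2695.9145 / 4763 = 0.566

0.566


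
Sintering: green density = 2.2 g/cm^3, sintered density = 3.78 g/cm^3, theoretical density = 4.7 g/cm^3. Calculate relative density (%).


Relative = 3.78 / 4.7 * 100 = 80.4%

80.4


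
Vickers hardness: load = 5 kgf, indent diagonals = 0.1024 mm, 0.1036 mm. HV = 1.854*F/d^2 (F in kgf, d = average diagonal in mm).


d_avg = (0.1024+0.1036)/2 = 0.103 mm
HV = 1.854*5/0.103^2 = 874

874


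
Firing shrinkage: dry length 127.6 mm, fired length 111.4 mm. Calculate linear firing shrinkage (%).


FS = (127.6 - 111.4) / 127.6 * 100 = 12.7%

12.7


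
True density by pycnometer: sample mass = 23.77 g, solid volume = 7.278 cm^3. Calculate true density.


TD = 23.77 / 7.278 = 3.266 g/cm^3

3.266


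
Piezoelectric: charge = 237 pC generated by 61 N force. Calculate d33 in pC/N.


d33 = 237 / 61 = 3.9 pC/N

3.9


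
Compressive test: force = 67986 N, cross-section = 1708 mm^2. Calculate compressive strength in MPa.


CS = 67986 / 1708 = 39.8 MPa

39.8


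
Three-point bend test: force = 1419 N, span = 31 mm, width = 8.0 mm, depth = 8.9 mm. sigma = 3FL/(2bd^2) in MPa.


sigma = 3*1419*31/(2*8.0*8.9^2) = 104.1 MPa

104.1


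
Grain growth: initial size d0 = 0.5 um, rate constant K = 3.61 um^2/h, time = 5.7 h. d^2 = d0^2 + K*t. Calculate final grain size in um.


d^2 = 0.5^2 + 3.61*5.7 = 20.827
d = sqrt(20.827) = 4.56 um

4.56


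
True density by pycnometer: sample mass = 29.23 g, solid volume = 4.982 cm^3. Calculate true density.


TD = 29.23 / 4.982 = 5.867 g/cm^3

5.867


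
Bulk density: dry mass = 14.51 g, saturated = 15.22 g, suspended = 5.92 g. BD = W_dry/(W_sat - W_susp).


BD = 14.51 / (15.22 - 5.92) = 14.51 / 9.3 = 1.56 g/cm^3

1.56


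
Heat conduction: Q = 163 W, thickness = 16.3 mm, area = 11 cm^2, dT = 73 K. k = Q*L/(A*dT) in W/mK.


k = 163*16.3/1000/(11/10000*73) = 33.09 W/mK

33.09


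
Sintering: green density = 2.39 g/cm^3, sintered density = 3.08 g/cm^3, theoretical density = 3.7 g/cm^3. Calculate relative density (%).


Relative = 3.08 / 3.7 * 100 = 83.2%

83.2


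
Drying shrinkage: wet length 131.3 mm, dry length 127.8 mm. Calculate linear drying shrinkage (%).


DS = (131.3 - 127.8) / 131.3 * 100 = 2.67%

2.67


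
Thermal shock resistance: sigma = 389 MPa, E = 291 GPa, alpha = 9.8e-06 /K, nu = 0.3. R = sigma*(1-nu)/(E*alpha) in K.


R = 389*(1-0.3)/(291*1000*9.8e-06) = 95 K

95


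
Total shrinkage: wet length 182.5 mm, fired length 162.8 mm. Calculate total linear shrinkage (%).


TS = (182.5 - 162.8) / 182.5 * 100 = 10.79%

10.79


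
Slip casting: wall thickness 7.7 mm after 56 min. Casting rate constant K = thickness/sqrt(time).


K = 7.7 / sqrt(56) = 7.7 / 7.4833 = 1.029 mm/min^0.5

1.029


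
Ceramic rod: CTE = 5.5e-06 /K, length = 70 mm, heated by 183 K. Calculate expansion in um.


dL = 5.5e-06 * 70 * 183 * 1000 = 70.455 um

70.455


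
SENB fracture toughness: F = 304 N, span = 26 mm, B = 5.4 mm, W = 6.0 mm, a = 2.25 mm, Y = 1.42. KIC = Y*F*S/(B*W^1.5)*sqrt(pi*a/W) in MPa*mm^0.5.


KIC = 1.42*304*26/(5.4*6.0^1.5)*sqrt(pi*2.25/6.0) = 153.5

153.5


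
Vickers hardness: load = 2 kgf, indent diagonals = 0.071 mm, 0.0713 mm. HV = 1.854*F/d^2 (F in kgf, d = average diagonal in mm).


d_avg = (0.071+0.0713)/2 = 0.07115 mm
HV = 1.854*2/0.07115^2 = 732

732


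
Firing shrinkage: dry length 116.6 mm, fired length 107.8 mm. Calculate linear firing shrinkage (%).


FS = (116.6 - 107.8) / 116.6 * 100 = 7.55%

7.55


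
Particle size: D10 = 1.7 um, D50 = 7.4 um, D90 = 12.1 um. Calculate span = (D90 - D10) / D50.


Span = (12.1 - 1.7) / 7.4 = 10.4 / 7.4 = 1.405

1.405


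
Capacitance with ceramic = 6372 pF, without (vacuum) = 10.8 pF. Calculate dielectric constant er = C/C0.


er = 6372 / 10.8 = 590.0

590.0


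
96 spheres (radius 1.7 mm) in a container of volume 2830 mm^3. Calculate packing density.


V_sphere = 4/3*pi*1.7^3 = 20.5795 mm^3
Total V = 96*20.5795 = 1975.632 mm^3
PD = 1975.632 / 2830 = 0.698

0.698


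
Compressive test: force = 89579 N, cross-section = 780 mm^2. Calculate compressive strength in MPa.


CS = 89579 / 780 = 114.8 MPa

114.8


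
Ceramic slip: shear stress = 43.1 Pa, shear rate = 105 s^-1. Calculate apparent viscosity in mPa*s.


eta = tau/gamma * 1000 = 43.1/105 * 1000 = 410.5 mPa*s

410.5


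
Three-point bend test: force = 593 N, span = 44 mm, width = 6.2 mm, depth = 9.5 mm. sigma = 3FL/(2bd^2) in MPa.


sigma = 3*593*44/(2*6.2*9.5^2) = 69.9 MPa

69.9


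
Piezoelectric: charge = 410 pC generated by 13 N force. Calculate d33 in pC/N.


d33 = 410 / 13 = 31.5 pC/N

31.5


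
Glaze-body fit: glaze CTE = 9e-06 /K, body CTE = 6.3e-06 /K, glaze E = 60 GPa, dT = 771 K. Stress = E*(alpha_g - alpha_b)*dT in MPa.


Stress = 60*1000*(9e-06 - 6.3e-06)*771 = 124.9 MPa

124.9


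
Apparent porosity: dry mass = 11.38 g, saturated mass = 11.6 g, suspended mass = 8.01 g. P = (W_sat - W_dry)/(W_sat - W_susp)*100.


P = (11.6 - 11.38) / (11.6 - 8.01) * 100 = 0.22 / 3.59 * 100 = 6.1%

6.1


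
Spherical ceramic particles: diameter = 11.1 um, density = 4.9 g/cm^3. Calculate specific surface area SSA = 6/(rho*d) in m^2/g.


SSA = 6 / (4.9 * 11.1) = 0.11 m^2/g

0.11


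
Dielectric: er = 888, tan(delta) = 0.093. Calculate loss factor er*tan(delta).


Loss = 888 * 0.093 = 82.584

82.584


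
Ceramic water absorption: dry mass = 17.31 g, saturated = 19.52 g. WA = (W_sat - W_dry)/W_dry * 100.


WA = (19.52 - 17.31) / 17.31 * 100 = 12.77%

12.77


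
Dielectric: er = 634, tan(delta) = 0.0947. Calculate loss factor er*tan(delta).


Loss = 634 * 0.0947 = 60.04

60.04


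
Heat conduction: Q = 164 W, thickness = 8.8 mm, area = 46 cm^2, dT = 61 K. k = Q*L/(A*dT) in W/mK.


k = 164*8.8/1000/(46/10000*61) = 5.14 W/mK

5.14


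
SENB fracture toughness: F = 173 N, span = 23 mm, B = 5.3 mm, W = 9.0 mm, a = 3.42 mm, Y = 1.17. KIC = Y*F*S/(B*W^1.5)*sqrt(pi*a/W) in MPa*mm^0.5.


KIC = 1.17*173*23/(5.3*9.0^1.5)*sqrt(pi*3.42/9.0) = 35.55

35.55


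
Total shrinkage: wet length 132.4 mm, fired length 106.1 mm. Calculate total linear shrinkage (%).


TS = (132.4 - 106.1) / 132.4 * 100 = 19.86%

19.86


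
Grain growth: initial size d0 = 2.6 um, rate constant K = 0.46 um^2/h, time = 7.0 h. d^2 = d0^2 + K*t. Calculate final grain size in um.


d^2 = 2.6^2 + 0.46*7.0 = 9.98
d = sqrt(9.98) = 3.16 um

3.16


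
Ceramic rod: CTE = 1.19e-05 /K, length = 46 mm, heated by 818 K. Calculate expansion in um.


dL = 1.19e-05 * 46 * 818 * 1000 = 447.773 um

447.773


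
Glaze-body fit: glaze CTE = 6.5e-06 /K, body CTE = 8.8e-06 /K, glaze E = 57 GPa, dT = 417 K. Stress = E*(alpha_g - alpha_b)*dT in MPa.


Stress = 57*1000*(6.5e-06 - 8.8e-06)*417 = -54.7 MPa

-54.7


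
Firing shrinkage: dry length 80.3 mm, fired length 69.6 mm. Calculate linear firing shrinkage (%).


FS = (80.3 - 69.6) / 80.3 * 100 = 13.33%

13.33


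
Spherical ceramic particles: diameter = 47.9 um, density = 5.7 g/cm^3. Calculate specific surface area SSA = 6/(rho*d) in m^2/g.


SSA = 6 / (5.7 * 47.9) = 0.022 m^2/g

0.022


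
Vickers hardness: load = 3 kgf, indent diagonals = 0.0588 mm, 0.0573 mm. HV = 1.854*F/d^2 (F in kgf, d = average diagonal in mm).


d_avg = (0.0588+0.0573)/2 = 0.05805 mm
HV = 1.854*3/0.05805^2 = 1651

1651


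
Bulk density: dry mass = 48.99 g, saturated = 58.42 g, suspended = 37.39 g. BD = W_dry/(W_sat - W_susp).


BD = 48.99 / (58.42 - 37.39) = 48.99 / 21.03 = 2.33 g/cm^3

2.33


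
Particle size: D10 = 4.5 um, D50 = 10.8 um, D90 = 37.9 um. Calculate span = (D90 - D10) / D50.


Span = (37.9 - 4.5) / 10.8 = 33.4 / 10.8 = 3.093

3.093


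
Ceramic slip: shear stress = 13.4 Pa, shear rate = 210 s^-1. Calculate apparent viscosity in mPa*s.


eta = tau/gamma * 1000 = 13.4/210 * 1000 = 63.8 mPa*s

63.8


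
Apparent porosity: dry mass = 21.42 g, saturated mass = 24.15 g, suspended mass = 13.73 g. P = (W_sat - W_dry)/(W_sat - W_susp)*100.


P = (24.15 - 21.42) / (24.15 - 13.73) * 100 = 2.73 / 10.42 * 100 = 26.2%

26.2


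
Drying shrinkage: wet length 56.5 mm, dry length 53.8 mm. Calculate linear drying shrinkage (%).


DS = (56.5 - 53.8) / 56.5 * 100 = 4.78%

4.78


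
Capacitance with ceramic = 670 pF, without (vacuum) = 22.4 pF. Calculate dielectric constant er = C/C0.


er = 670 / 22.4 = 29.91

29.91


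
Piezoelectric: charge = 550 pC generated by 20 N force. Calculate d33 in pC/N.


d33 = 550 / 20 = 27.5 pC/N

27.5


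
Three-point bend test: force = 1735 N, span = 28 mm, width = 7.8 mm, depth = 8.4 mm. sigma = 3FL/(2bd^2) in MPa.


sigma = 3*1735*28/(2*7.8*8.4^2) = 132.4 MPa

132.4


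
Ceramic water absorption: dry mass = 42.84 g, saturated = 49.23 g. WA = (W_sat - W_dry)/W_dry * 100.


WA = (49.23 - 42.84) / 42.84 * 100 = 14.92%

14.92


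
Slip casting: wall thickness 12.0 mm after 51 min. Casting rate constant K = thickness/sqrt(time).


K = 12.0 / sqrt(51) = 12.0 / 7.1414 = 1.68 mm/min^0.5

1.68


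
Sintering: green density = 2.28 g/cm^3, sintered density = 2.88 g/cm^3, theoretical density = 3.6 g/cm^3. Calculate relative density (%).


Relative = 2.88 / 3.6 * 100 = 80.0%

80.0


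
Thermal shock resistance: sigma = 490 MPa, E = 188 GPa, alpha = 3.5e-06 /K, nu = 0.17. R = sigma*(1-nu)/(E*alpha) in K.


R = 490*(1-0.17)/(188*1000*3.5e-06) = 618 K

618


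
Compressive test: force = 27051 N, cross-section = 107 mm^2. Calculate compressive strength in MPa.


CS = 27051 / 107 = 252.8 MPa

252.8


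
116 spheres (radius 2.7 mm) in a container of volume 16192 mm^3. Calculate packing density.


V_sphere = 4/3*pi*2.7^3 = 82.448 mm^3
Total V = 116*82.448 = 9563.968 mm^3
PD = 9563.968 / 16192 = 0.591

0.591
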